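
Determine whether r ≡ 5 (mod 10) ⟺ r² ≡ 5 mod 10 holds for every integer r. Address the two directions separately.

Equivalent; both directions hold.

[⇐] Suppose r² ≡ 5 (mod 10). The only residue r in {0, …, 9} with r² ≡ 5 (mod 10) is r = 5, so r ≡ 5 (mod 10).

[⇒] Suppose r ≡ 5 (mod 10). Write r = 10j + 5. Then (10j + 5)² = 100j² + 100j + 25 = 10(10j² + 10j + 2) + 5, so r² ≡ 5 (mod 10).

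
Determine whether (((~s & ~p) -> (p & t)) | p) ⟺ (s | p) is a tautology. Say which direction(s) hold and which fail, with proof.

[⇒] Assume the antecedent. If p is true, s | p reduces to true regardless of the other variables. If p is false, the antecedent forces (p = F, t = F, s = T) or (p = F, t = T, s = T), and s | p holds there. Either way s | p holds.

[⇐] Assume the antecedent. If p is true, ((~s & ~p) -> (p & t)) | p reduces to true regardless of the other variables. If p is false, the antecedent forces (p = F, t = F, s = T) or (p = F, t = T, s = T), and ((~s & ~p) -> (p & t)) | p holds there. Either way ((~s & ~p) -> (p & t)) | p holds.

Equivalent; both directions hold.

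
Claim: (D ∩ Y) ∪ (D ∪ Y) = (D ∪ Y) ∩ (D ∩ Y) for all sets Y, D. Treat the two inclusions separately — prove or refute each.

(⟹) This inclusion fails. Take Y = {1}, D = ∅; then 1 ∈ (D ∩ Y) ∪ (D ∪ Y) but 1 ∉ (D ∪ Y) ∩ (D ∩ Y).

(⟸) Let x ∈ (D ∪ Y) ∩ (D ∩ Y). Then x ∈ Y ∩ D, from which x ∈ (D ∩ Y) ∪ (D ∪ Y).

(⊆) fails; (⊇) holds.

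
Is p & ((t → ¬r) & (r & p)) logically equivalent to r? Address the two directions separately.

Converse. This fails. Under t = F, p = F, r = T, the left side is false but the right side is true.

Forward direction. Assume the antecedent. If t is true, the antecedent cannot hold. If t is false, the antecedent forces (t = F, p = T, r = T), and r holds there. Either way r holds.

Only the forward implication holds.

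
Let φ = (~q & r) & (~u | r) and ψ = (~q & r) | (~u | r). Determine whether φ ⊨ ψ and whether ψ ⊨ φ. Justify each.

[⇒] Assume the antecedent. If r is true, (~q & r) | (~u | r) reduces to true regardless of the other variables. If r is false, the antecedent cannot hold. Either way (~q & r) | (~u | r) holds.

[⇐] This fails. Under r = F, q = F, u = F, the left side is false but the right side is true.

Only the forward direction holds.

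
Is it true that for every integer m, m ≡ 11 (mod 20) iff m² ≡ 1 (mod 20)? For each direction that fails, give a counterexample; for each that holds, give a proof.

(⟸) This fails: take m = 1. Then 1² = 1 ≡ 1 (mod 20), yet 1 ≡ 1 (mod 20), not 11.

(⟹) Suppose m ≡ 11 (mod 20). Write m = 20j + 11. Then (20j + 11)² = 400j² + 440j + 121 = 20(20j² + 22j + 6) + 1, so m² ≡ 1 (mod 20).

(⇒) holds; (⇐) fails.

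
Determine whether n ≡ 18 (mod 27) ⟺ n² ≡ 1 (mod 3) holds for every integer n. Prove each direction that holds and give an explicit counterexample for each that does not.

(⇒) This fails: take n = 18. Then 18 ≡ 18 (mod 27), but 18² = 324 ≡ 0 (mod 3), not 1.

(⇐) This fails: take n = 1. Then 1² = 1 ≡ 1 (mod 3), yet 1 ≡ 1 (mod 27), not 18.

Both directions fail.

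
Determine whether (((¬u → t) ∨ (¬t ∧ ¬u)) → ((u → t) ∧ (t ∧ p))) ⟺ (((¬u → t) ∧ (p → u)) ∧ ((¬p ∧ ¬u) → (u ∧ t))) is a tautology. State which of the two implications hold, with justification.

Forward direction. This fails. Under p = T, t = T, u = F, the left side is true but the right side is false.

Converse. This fails. Under p = F, t = F, u = T, the left side is false but the right side is true.

(⇒) fails and (⇐) fails.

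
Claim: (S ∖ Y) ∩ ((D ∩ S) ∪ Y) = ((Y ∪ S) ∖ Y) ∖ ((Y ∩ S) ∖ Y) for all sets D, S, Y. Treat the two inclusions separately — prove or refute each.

The sets are not equal: only the forward inclusion holds.

Forward inclusion. Let x ∈ (S ∖ Y) ∩ ((D ∩ S) ∪ Y). Then x ∈ D ∩ S and x ∉ Y, from which x ∈ ((Y ∪ S) ∖ Y) ∖ ((Y ∩ S) ∖ Y).

Reverse inclusion. This inclusion fails. Take D = ∅, S = {1}, Y = ∅; then 1 ∈ ((Y ∪ S) ∖ Y) ∖ ((Y ∩ S) ∖ Y) but 1 ∉ (S ∖ Y) ∩ ((D ∩ S) ∪ Y).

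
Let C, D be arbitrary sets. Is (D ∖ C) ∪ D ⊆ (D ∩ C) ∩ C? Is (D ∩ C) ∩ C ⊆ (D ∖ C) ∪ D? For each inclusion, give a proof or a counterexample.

Forward inclusion. This inclusion fails. Take C = ∅, D = {1}; then 1 ∈ (D ∖ C) ∪ D but 1 ∉ (D ∩ C) ∩ C.

Reverse inclusion. Let x ∈ (D ∩ C) ∩ C. Then x ∈ C ∩ D, from which x ∈ (D ∖ C) ∪ D.

Only the reverse inclusion holds.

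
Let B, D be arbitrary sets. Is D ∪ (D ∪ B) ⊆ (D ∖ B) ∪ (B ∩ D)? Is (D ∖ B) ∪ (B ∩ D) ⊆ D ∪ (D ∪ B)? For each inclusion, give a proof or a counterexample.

Forward inclusion. This inclusion fails. Take B = {1}, D = ∅; then 1 ∈ D ∪ (D ∪ B) but 1 ∉ (D ∖ B) ∪ (B ∩ D).

Reverse inclusion. Let x ∈ (D ∖ B) ∪ (B ∩ D). Then either x ∈ D and x ∉ B; or x ∈ B ∩ D. In each case x ∈ D ∪ (D ∪ B), so (D ∖ B) ∪ (B ∩ D) ⊆ D ∪ (D ∪ B).

(⊆) fails; (⊇) holds.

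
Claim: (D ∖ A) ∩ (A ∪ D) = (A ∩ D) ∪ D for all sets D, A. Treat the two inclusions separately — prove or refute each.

(⊇) This inclusion fails. Take D = {1}, A = {1}; then 1 ∈ (A ∩ D) ∪ D but 1 ∉ (D ∖ A) ∩ (A ∪ D).

(⊆) Let x ∈ (D ∖ A) ∩ (A ∪ D). Then x ∈ D and x ∉ A, from which x ∈ (A ∩ D) ∪ D.

(⊆) holds; (⊇) fails.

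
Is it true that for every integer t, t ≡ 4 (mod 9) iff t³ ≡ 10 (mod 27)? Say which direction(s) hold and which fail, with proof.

(⇒) Suppose t ≡ 4 (mod 9). Working modulo 27, t ∈ {4, 13, 22}; for each such r, r³ ≡ 10 (mod 27).

(⇐) Conversely, the residues r modulo 27 with r³ ≡ 10 (mod 27) are exactly {4, 13, 22}, and each is ≡ 4 (mod 9).

The biconditional holds.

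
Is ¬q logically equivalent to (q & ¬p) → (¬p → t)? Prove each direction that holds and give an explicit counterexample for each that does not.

(→) Assume the antecedent. If p is true, (q & ¬p) → (¬p → t) reduces to true regardless of the other variables. If p is false, the antecedent forces (p = F, q = F, t = F) or (p = F, q = F, t = T), and (q & ¬p) → (¬p → t) holds there. Either way (q & ¬p) → (¬p → t) holds.

(←) This fails. Under p = T, q = T, t = F, the left side is false but the right side is true.

Only the forward implication holds.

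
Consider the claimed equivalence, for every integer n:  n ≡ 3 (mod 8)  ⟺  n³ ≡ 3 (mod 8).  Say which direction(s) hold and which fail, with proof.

Forward direction. Suppose n ≡ 3 (mod 8). Write n = 8j + 3. Then (8j + 3)³ = 512j³ + 576j² + 216j + 27 = 8(64j³ + 72j² + 27j + 3) + 3, so n³ ≡ 3 (mod 8).

Converse. For the converse, argue contrapositively. If n ≢ 3 (mod 8), then n is congruent to one of 0, 1, 2, 4, 5, 6, 7 modulo 8, and these give n³ ≡ 0, 1, 0, 0, 5, 0, 7 respectively — never 3.

The biconditional holds.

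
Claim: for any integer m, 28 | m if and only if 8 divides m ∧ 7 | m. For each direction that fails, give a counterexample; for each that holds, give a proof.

Only the converse holds.

[⇐] Suppose 8 ∣ m and 7 ∣ m. Any common multiple of 8 and 7 is a multiple of their lcm; here gcd(8, 7) = 1, so lcm(8, 7) = 8·7 = 56, so 56 ∣ m. Since 28 ∣ 56, it follows that 28 ∣ m.

[⇒] This fails: take m = 28. Certainly 28 ∣ 28, but 8 ∤ 28.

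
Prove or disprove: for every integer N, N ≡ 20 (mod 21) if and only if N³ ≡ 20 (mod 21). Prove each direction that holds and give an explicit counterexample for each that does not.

Forward direction. Suppose N ≡ 20 (mod 21). Write N = 21j + 20. Then (21j + 20)³ = 9261j³ + 26460j² + 25200j + 8000 = 21(441j³ + 1260j² + 1200j + 380) + 20, so N³ ≡ 20 (mod 21).

Converse. This fails: take N = 5. Then 5³ = 125 ≡ 20 (mod 21), yet 5 ≡ 5 (mod 21), not 20.

Only the forward implication holds.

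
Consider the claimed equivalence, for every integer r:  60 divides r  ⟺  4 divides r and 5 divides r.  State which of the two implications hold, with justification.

[⇒] If 60 ∣ r, write r = 60q. Since 60 = 15·4, r = 4·(15q), so 4 ∣ r; and since 60 = 12·5, r = 5·(12q), so 5 ∣ r.

[⇐] This fails: take r = 20. Both 4 ∣ 20 and 5 ∣ 20, yet 20 is not a multiple of 60 (since 20 = 0·60 + 20), so 60 ∤ 20.

Not equivalent: only (⇒) holds.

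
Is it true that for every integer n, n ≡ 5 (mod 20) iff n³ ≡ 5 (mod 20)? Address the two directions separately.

Forward direction. Suppose n ≡ 5 (mod 20). Write n = 20j + 5. Then (20j + 5)³ = 8000j³ + 6000j² + 1500j + 125 = 20(400j³ + 300j² + 75j + 6) + 5, so n³ ≡ 5 (mod 20).

Converse. Suppose n³ ≡ 5 (mod 20). The only residue r in {0, …, 19} with r³ ≡ 5 (mod 20) is r = 5, so n ≡ 5 (mod 20).

Both implications hold.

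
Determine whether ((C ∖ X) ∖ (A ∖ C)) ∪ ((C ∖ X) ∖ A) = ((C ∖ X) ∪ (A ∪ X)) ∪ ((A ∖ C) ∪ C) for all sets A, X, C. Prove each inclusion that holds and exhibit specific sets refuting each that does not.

(⟸) This inclusion fails. Take A = {1}, X = ∅, C = ∅; then 1 ∈ ((C ∖ X) ∪ (A ∪ X)) ∪ ((A ∖ C) ∪ C) but 1 ∉ ((C ∖ X) ∖ (A ∖ C)) ∪ ((C ∖ X) ∖ A).

(⟹) Let x ∈ ((C ∖ X) ∖ (A ∖ C)) ∪ ((C ∖ X) ∖ A). Then either x ∈ C and x ∉ A, X; or x ∈ A ∩ C and x ∉ X. In each case x ∈ ((C ∖ X) ∪ (A ∪ X)) ∪ ((A ∖ C) ∪ C), so ((C ∖ X) ∖ (A ∖ C)) ∪ ((C ∖ X) ∖ A) ⊆ ((C ∖ X) ∪ (A ∪ X)) ∪ ((A ∖ C) ∪ C).

Only the forward inclusion holds.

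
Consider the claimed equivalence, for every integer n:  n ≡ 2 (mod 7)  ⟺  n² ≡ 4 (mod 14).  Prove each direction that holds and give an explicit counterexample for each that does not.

Both directions fail.

(⟹) This fails: take n = 9. Then 9 ≡ 2 (mod 7), but 9² = 81 ≡ 11 (mod 14), not 4.

(⟸) This fails: take n = 12. Then 12² = 144 ≡ 4 (mod 14), yet 12 ≡ 5 (mod 7), not 2.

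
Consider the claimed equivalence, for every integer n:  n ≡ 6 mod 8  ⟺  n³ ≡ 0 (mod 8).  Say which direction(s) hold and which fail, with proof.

(←) This fails: take n = 0. Then 0³ = 0 ≡ 0 (mod 8), yet 0 ≡ 0 (mod 8), not 6.

(→) Suppose n ≡ 6 mod 8. Write n = 8j + 6. Then (8j + 6)³ = 512j³ + 1152j² + 864j + 216 = 8(64j³ + 144j² + 108j + 27) + 0, so n³ ≡ 0 (mod 8).

Only the forward direction holds.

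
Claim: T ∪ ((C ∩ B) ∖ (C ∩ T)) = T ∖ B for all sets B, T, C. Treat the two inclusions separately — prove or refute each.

Forward inclusion. This inclusion fails. Take B = {1}, T = {1}, C = ∅; then 1 ∈ T ∪ ((C ∩ B) ∖ (C ∩ T)) but 1 ∉ T ∖ B.

Reverse inclusion. Let x ∈ T ∖ B. Then either x ∈ T and x ∉ B, C; or x ∈ T ∩ C and x ∉ B. In each case x ∈ T ∪ ((C ∩ B) ∖ (C ∩ T)), so T ∖ B ⊆ T ∪ ((C ∩ B) ∖ (C ∩ T)).

The sets are not equal: only the reverse inclusion holds.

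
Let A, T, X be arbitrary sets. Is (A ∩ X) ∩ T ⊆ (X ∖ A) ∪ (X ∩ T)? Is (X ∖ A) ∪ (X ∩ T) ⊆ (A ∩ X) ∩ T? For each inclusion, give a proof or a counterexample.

Only the forward inclusion holds.

Forward inclusion. Let x ∈ (A ∩ X) ∩ T. Then x ∈ A ∩ T ∩ X, from which x ∈ (X ∖ A) ∪ (X ∩ T).

Reverse inclusion. This inclusion fails. Take A = ∅, T = ∅, X = {1}; then 1 ∈ (X ∖ A) ∪ (X ∩ T) but 1 ∉ (A ∩ X) ∩ T.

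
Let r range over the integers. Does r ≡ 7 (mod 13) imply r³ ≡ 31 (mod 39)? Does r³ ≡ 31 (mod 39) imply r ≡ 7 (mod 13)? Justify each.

Neither direction holds.

[⇒] This fails: take r = 20. Then 20 ≡ 7 (mod 13), but 20³ = 8000 ≡ 5 (mod 39), not 31.

[⇐] This fails: take r = 34. Then 34³ = 39304 ≡ 31 (mod 39), yet 34 ≡ 8 (mod 13), not 7.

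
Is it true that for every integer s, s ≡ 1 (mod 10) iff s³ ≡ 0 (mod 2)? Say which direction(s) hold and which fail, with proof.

[⇒] This fails: take s = 1. Then 1 ≡ 1 (mod 10), but 1³ = 1 ≡ 1 (mod 2), not 0.

[⇐] This fails: take s = 0. Then 0³ = 0 ≡ 0 (mod 2), yet 0 ≡ 0 (mod 10), not 1.

Neither implication holds.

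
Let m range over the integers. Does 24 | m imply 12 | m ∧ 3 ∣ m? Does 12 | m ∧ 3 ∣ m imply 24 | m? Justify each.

Forward direction. If 24 ∣ m, write m = 24q. Since 24 = 2·12, m = 12·(2q), so 12 ∣ m; and since 24 = 8·3, m = 3·(8q), so 3 ∣ m.

Converse. This fails: take m = 12. Both 12 ∣ 12 and 3 ∣ 12, yet 12 is not a multiple of 24 (since 12 = 0·24 + 12), so 24 ∤ 12.

Only the forward implication holds.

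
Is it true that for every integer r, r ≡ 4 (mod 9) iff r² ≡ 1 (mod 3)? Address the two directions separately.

Only the forward implication holds.

Converse. This fails: take r = 1. Then 1² = 1 ≡ 1 (mod 3), yet 1 ≡ 1 (mod 9), not 4.

Forward direction. Suppose r ≡ 4 (mod 9). Then r² ≡ 4² = 16 (mod 9), and since 3 ∣ 9, also r² ≡ 1 (mod 3).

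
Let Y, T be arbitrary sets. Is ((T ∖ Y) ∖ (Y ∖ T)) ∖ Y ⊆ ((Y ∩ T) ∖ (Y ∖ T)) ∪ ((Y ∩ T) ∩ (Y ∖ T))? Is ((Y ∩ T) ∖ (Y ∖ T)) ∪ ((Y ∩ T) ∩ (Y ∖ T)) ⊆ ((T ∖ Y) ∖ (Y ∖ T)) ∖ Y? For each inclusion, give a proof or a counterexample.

(⟹) This inclusion fails. Take Y = ∅, T = {1}; then 1 ∈ ((T ∖ Y) ∖ (Y ∖ T)) ∖ Y but 1 ∉ ((Y ∩ T) ∖ (Y ∖ T)) ∪ ((Y ∩ T) ∩ (Y ∖ T)).

(⟸) This inclusion fails. Take Y = {1}, T = {1}; then 1 ∈ ((Y ∩ T) ∖ (Y ∖ T)) ∪ ((Y ∩ T) ∩ (Y ∖ T)) but 1 ∉ ((T ∖ Y) ∖ (Y ∖ T)) ∖ Y.

Both inclusions fail.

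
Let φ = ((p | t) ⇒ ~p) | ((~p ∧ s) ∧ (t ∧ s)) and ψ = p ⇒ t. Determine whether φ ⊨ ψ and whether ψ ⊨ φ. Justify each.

(→) Assume the antecedent. If p is true, the antecedent cannot hold. If p is false, p ⇒ t reduces to true regardless of the other variables. Either way p ⇒ t holds.

(←) This fails. Under p = T, t = T, s = F, the left side is false but the right side is true.

Only the forward direction holds.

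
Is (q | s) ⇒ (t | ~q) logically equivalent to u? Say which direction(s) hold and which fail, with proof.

Forward direction. This fails. Under u = F, t = F, s = F, q = F, the left side is true but the right side is false.

Converse. This fails. Under u = T, t = F, s = F, q = T, the left side is false but the right side is true.

Neither direction holds.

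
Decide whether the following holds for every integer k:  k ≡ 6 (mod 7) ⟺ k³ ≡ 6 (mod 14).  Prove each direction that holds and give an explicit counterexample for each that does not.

Neither direction holds.

(⟹) This fails: take k = 13. Then 13 ≡ 6 (mod 7), but 13³ = 2197 ≡ 13 (mod 14), not 6.

(⟸) This fails: take k = 10. Then 10³ = 1000 ≡ 6 (mod 14), yet 10 ≡ 3 (mod 7), not 6.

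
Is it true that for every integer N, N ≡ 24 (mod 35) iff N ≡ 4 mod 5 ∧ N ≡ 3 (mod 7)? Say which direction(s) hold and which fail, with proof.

Forward direction. Suppose N ≡ 24 (mod 35); write N = 35j + 24. Since 5 ∣ 35, reducing mod 5 gives N ≡ 24 ≡ 4 (mod 5); since 7 ∣ 35, reducing mod 7 gives N ≡ 24 ≡ 3 (mod 7).

Converse. If N ≡ 4 (mod 5) and N ≡ 3 (mod 7), then by the Chinese remainder theorem N ≡ 24 (mod 35). This is exactly N ≡ 24 (mod 35).

The biconditional holds.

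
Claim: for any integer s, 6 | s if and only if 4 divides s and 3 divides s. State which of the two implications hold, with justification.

Converse. Suppose 4 ∣ s and 3 ∣ s. Any common multiple of 4 and 3 is a multiple of their lcm; here gcd(4, 3) = 1, so lcm(4, 3) = 4·3 = 12, so 12 ∣ s. Since 6 ∣ 12, it follows that 6 ∣ s.

Forward direction. This fails: take s = 6. Certainly 6 ∣ 6, but 4 ∤ 6.

(⇒) fails; (⇐) holds.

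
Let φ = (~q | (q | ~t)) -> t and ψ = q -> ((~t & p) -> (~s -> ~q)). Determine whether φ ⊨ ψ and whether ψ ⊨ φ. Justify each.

Not equivalent: only (⇒) holds.

(→) Assume the antecedent. If t is true, q -> ((~t & p) -> (~s -> ~q)) reduces to true regardless of the other variables. If t is false, the antecedent cannot hold. Either way q -> ((~t & p) -> (~s -> ~q)) holds.

(←) This fails. Under p = F, q = F, s = F, t = F, the left side is false but the right side is true.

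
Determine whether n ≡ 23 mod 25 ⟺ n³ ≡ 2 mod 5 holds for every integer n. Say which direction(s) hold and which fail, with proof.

Forward direction. Suppose n ≡ 23 (mod 25). Then n³ ≡ 23³ = 12167 (mod 25), and since 5 ∣ 25, also n³ ≡ 2 (mod 5).

Converse. This fails: take n = 3. Then 3³ = 27 ≡ 2 (mod 5), yet 3 ≡ 3 (mod 25), not 23.

(⇒) holds; (⇐) fails.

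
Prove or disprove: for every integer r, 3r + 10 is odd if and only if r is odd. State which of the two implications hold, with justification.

(⇐) Suppose r is odd; write r = 2j + 1. Then 3r + 10 = 3·(2j + 1) + 10 = 2·3j + 13, which is odd.

(⇒) Suppose 3r + 10 is odd. Since 3 is odd, 3r and r have the same parity, so 3r + 10 ≡ r + 10 (mod 2). As 10 is even, 3r + 10 is odd exactly when r is odd. Thus r is odd.

Both directions hold; the statement is true.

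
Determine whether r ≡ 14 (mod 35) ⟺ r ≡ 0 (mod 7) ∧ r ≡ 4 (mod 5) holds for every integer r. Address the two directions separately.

Equivalent; both directions hold.

Forward direction. Suppose r ≡ 14 (mod 35); write r = 35j + 14. Since 7 ∣ 35, reducing mod 7 gives r ≡ 14 ≡ 0 (mod 7); since 5 ∣ 35, reducing mod 5 gives r ≡ 14 ≡ 4 (mod 5).

Converse. If r ≡ 0 (mod 7) and r ≡ 4 (mod 5), then by the Chinese remainder theorem r ≡ 14 (mod 35). This is exactly r ≡ 14 (mod 35).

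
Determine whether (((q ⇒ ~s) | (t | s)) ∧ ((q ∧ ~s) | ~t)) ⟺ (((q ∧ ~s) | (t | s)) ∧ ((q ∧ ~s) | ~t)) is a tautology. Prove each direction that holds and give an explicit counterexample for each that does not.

The forward direction fails; the converse holds.

(←) Assume the antecedent. If t is true, the antecedent forces (t = T, q = T, s = F), and the consequent holds there. If t is false, the consequent reduces to true regardless of the other variables. Either way the consequent holds.

(→) This fails. Under t = F, q = F, s = F, the left side is true but the right side is false.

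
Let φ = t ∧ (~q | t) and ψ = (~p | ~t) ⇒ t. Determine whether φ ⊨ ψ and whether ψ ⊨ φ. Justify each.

(⟸) Assume the antecedent. If q is true, the antecedent forces (q = T, t = T, p = F) or (q = T, t = T, p = T), and t ∧ (~q | t) holds there. If q is false, the antecedent forces (q = F, t = T, p = F) or (q = F, t = T, p = T), and t ∧ (~q | t) holds there. Either way t ∧ (~q | t) holds.

(⟹) Assume the antecedent. If q is true, the antecedent forces (q = T, t = T, p = F) or (q = T, t = T, p = T), and (~p | ~t) ⇒ t holds there. If q is false, the antecedent forces (q = F, t = T, p = F) or (q = F, t = T, p = T), and (~p | ~t) ⇒ t holds there. Either way (~p | ~t) ⇒ t holds.

Both directions hold.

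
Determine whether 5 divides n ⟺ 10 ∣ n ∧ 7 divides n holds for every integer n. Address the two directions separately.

Only the reverse direction holds.

(⟸) Suppose 10 ∣ n and 7 ∣ n. Any common multiple of 10 and 7 is a multiple of their lcm; here gcd(10, 7) = 1, so lcm(10, 7) = 10·7 = 70, so 70 ∣ n. Since 5 ∣ 70, it follows that 5 ∣ n.

(⟹) This fails: take n = 5. Certainly 5 ∣ 5, but 10 ∤ 5.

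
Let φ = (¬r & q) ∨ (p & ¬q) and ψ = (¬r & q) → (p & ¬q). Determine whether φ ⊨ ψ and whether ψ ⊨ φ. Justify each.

(⇒) fails and (⇐) fails.

(⇒) This fails. Under q = T, p = F, r = F, the left side is true but the right side is false.

(⇐) This fails. Under q = F, p = F, r = F, the left side is false but the right side is true.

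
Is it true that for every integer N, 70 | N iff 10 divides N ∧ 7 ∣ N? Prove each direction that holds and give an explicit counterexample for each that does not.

Both directions hold.

[⇒] If 70 ∣ N, write N = 70q. Since 70 = 7·10, N = 10·(7q), so 10 ∣ N; and since 70 = 10·7, N = 7·(10q), so 7 ∣ N.

[⇐] Suppose 10 ∣ N and 7 ∣ N. Any common multiple of 10 and 7 is a multiple of their lcm; here gcd(10, 7) = 1, so lcm(10, 7) = 10·7 = 70, so 70 ∣ N.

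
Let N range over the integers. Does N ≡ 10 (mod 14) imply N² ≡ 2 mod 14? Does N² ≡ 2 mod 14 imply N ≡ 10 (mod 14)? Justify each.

(⇒) holds; (⇐) fails.

(⇐) This fails: take N = 4. Then 4² = 16 ≡ 2 (mod 14), yet 4 ≡ 4 (mod 14), not 10.

(⇒) Suppose N ≡ 10 (mod 14). Write N = 14j + 10. Then (14j + 10)² = 196j² + 280j + 100 = 14(14j² + 20j + 7) + 2, so N² ≡ 2 (mod 14).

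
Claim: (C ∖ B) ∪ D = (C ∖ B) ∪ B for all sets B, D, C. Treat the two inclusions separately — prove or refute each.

Forward inclusion. This inclusion fails. Take B = ∅, D = {1}, C = ∅; then 1 ∈ (C ∖ B) ∪ D but 1 ∉ (C ∖ B) ∪ B.

Reverse inclusion. This inclusion fails. Take B = {1}, D = ∅, C = ∅; then 1 ∈ (C ∖ B) ∪ B but 1 ∉ (C ∖ B) ∪ D.

Neither inclusion holds.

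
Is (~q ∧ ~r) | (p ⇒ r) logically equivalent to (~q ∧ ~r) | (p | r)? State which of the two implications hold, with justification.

Forward direction. This fails. Under p = F, q = T, r = F, the left side is true but the right side is false.

Converse. This fails. Under p = T, q = T, r = F, the left side is false but the right side is true.

Neither implication holds.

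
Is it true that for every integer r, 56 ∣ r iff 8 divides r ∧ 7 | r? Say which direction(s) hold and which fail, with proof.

Equivalent; both directions hold.

[⇐] Suppose 8 ∣ r and 7 ∣ r. Any common multiple of 8 and 7 is a multiple of their lcm; here gcd(8, 7) = 1, so lcm(8, 7) = 8·7 = 56, so 56 ∣ r.

[⇒] If 56 ∣ r, write r = 56q. Since 56 = 7·8, r = 8·(7q), so 8 ∣ r; and since 56 = 8·7, r = 7·(8q), so 7 ∣ r.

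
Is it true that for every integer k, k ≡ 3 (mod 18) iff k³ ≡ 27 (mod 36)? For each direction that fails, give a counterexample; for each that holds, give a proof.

Neither implication holds.

(→) This fails: take k = 21. Then 21 ≡ 3 (mod 18), but 21³ = 9261 ≡ 9 (mod 36), not 27.

(←) This fails: take k = 15. Then 15³ = 3375 ≡ 27 (mod 36), yet 15 ≡ 15 (mod 18), not 3.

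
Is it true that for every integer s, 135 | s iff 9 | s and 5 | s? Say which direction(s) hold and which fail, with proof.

(⟹) If 135 ∣ s, write s = 135q. Since 135 = 15·9, s = 9·(15q), so 9 ∣ s; and since 135 = 27·5, s = 5·(27q), so 5 ∣ s.

(⟸) This fails: take s = 45. Both 9 ∣ 45 and 5 ∣ 45, yet 45 is not a multiple of 135 (since 45 = 0·135 + 45), so 135 ∤ 45.

Not equivalent: only (⇒) holds.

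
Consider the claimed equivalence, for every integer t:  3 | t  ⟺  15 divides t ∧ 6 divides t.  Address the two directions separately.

Forward direction. This fails: take t = 3. Certainly 3 ∣ 3, but 15 ∤ 3.

Converse. Suppose 15 ∣ t and 6 ∣ t. Any common multiple of 15 and 6 is a multiple of their lcm; here lcm(15, 6) = 15·6/gcd(15, 6) = 90/3 = 30, so 30 ∣ t. Since 3 ∣ 30, it follows that 3 ∣ t.

Not equivalent: only (⇐) holds.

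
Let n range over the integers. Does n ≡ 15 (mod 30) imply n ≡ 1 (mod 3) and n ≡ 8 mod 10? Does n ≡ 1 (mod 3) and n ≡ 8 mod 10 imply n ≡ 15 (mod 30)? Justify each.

(⇒) fails and (⇐) fails.

(⇒) This fails: n = 15 gives 15 ≡ 15 (mod 30) but 15 ≡ 0 (mod 3), so the conjunction on the right does not hold.

(⇐) This fails: n = 28 satisfies both congruences on the right (28 ≡ 1 mod 3 and 28 ≡ 8 mod 10) yet 28 ≡ 28 (mod 30), not 15.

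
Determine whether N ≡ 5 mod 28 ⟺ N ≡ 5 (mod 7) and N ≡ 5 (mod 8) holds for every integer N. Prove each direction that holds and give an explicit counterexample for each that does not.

(⟹) This fails: N = 33 gives 33 ≡ 5 (mod 28) but 33 ≡ 1 (mod 8), so the conjunction on the right does not hold.

(⟸) Conversely, if N ≡ 5 (mod 7) and N ≡ 5 (mod 8), then by the Chinese remainder theorem N ≡ 5 (mod 56). Since 5 ≡ 5 (mod 28) and 28 ∣ 56, we get N ≡ 5 (mod 28).

Not equivalent: only (⇐) holds.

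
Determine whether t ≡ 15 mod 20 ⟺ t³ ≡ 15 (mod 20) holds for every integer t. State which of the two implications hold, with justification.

Forward direction. Suppose t ≡ 15 mod 20. Write t = 20j + 15. Then (20j + 15)³ = 8000j³ + 18000j² + 13500j + 3375 = 20(400j³ + 900j² + 675j + 168) + 15, so t³ ≡ 15 (mod 20).

Converse. Suppose t³ ≡ 15 (mod 20). The only residue r in {0, …, 19} with r³ ≡ 15 (mod 20) is r = 15, so t ≡ 15 (mod 20).

Equivalent; both directions hold.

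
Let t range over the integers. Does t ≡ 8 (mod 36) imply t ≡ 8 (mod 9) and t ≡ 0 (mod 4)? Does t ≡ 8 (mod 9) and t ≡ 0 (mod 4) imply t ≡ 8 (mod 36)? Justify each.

The biconditional holds.

(⇐) If t ≡ 8 (mod 9) and t ≡ 0 (mod 4), then by the Chinese remainder theorem t ≡ 8 (mod 36). This is exactly t ≡ 8 (mod 36).

(⇒) Suppose t ≡ 8 (mod 36); write t = 36j + 8. Since 9 ∣ 36, reducing mod 9 gives t ≡ 8 (mod 9); since 4 ∣ 36, reducing mod 4 gives t ≡ 8 ≡ 0 (mod 4).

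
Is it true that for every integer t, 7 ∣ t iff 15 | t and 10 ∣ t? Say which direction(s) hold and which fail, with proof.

(⇒) This fails: take t = 7. Certainly 7 ∣ 7, but 15 ∤ 7.

(⇐) This fails: take t = 30. Both 15 ∣ 30 and 10 ∣ 30, yet 30 is not a multiple of 7 (since 30 = 4·7 + 2), so 7 ∤ 30.

Both directions fail.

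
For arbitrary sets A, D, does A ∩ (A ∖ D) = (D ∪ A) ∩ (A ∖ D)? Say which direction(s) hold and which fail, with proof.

The two sets are equal.

(⊇) Let x ∈ (D ∪ A) ∩ (A ∖ D). Then x ∈ A and x ∉ D, from which x ∈ A ∩ (A ∖ D).

(⊆) Let x ∈ A ∩ (A ∖ D). Then x ∈ A and x ∉ D, from which x ∈ (D ∪ A) ∩ (A ∖ D).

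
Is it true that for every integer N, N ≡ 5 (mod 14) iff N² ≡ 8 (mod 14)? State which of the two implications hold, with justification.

(⇒) This fails: take N = 5. Then 5 ≡ 5 (mod 14), but 5² = 25 ≡ 11 (mod 14), not 8.

(⇐) This fails: take N = 6. Then 6² = 36 ≡ 8 (mod 14), yet 6 ≡ 6 (mod 14), not 5.

Both directions fail.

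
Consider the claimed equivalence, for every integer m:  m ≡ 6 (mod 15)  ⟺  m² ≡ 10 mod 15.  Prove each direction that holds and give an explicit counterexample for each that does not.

(⟹) This fails: take m = 6. Then 6 ≡ 6 (mod 15), but 6² = 36 ≡ 6 (mod 15), not 10.

(⟸) This fails: take m = 5. Then 5² = 25 ≡ 10 (mod 15), yet 5 ≡ 5 (mod 15), not 6.

Neither implication holds.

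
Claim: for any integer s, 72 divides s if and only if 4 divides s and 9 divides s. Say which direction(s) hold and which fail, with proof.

(⇐) This fails: take s = 36. Both 4 ∣ 36 and 9 ∣ 36, yet 36 is not a multiple of 72 (since 36 = 0·72 + 36), so 72 ∤ 36.

(⇒) If 72 ∣ s, write s = 72q. Since 72 = 18·4, s = 4·(18q), so 4 ∣ s; and since 72 = 8·9, s = 9·(8q), so 9 ∣ s.

The forward direction holds; the converse fails.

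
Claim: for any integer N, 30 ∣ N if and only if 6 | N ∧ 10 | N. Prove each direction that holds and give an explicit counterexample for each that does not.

Both directions hold.

(→) If 30 ∣ N, write N = 30q. Since 30 = 5·6, N = 6·(5q), so 6 ∣ N; and since 30 = 3·10, N = 10·(3q), so 10 ∣ N.

(←) Suppose 6 ∣ N and 10 ∣ N. Any common multiple of 6 and 10 is a multiple of their lcm; here lcm(6, 10) = 6·10/gcd(6, 10) = 60/2 = 30, so 30 ∣ N.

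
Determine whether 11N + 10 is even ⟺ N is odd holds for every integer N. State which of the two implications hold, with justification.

[⇒] This fails: N = 6 gives 11N + 10 = 76, which is even, but 6 is even, not odd.

[⇐] This also fails: N = 3 is odd, but 11N + 10 = 43 is odd, not even.

Neither direction holds.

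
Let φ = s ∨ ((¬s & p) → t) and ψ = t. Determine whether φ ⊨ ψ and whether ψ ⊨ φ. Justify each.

(→) This fails. Under p = F, t = F, s = F, the left side is true but the right side is false.

(←) Assume the antecedent. If p is true, the antecedent forces (p = T, t = T, s = F) or (p = T, t = T, s = T), and s ∨ ((¬s & p) → t) holds there. If p is false, s ∨ ((¬s & p) → t) reduces to true regardless of the other variables. Either way s ∨ ((¬s & p) → t) holds.

Only the converse holds.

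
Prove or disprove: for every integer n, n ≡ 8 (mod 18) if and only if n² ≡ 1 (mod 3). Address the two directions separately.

(⇒) holds; (⇐) fails.

[⇒] Suppose n ≡ 8 (mod 18). Then n² ≡ 8² = 64 (mod 18), and since 3 ∣ 18, also n² ≡ 1 (mod 3).

[⇐] This fails: take n = 1. Then 1² = 1 ≡ 1 (mod 3), yet 1 ≡ 1 (mod 18), not 8.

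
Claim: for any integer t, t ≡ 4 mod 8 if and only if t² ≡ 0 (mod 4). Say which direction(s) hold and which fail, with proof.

(⇒) holds; (⇐) fails.

(⇒) Suppose t ≡ 4 (mod 8). Then t² ≡ 4² = 16 (mod 8), and since 4 ∣ 8, also t² ≡ 0 (mod 4).

(⇐) This fails: take t = 0. Then 0² = 0 ≡ 0 (mod 4), yet 0 ≡ 0 (mod 8), not 4.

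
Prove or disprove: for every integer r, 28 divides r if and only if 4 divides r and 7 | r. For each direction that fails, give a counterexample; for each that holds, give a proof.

Equivalent; both directions hold.

(⇐) Suppose 4 ∣ r and 7 ∣ r. Any common multiple of 4 and 7 is a multiple of their lcm; here gcd(4, 7) = 1, so lcm(4, 7) = 4·7 = 28, so 28 ∣ r.

(⇒) If 28 ∣ r, write r = 28q. Since 28 = 7·4, r = 4·(7q), so 4 ∣ r; and since 28 = 4·7, r = 7·(4q), so 7 ∣ r.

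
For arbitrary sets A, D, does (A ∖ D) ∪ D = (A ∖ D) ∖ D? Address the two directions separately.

(⊆) This inclusion fails. Take A = ∅, D = {1}; then 1 ∈ (A ∖ D) ∪ D but 1 ∉ (A ∖ D) ∖ D.

(⊇) Let x ∈ (A ∖ D) ∖ D. Then x ∈ A and x ∉ D, from which x ∈ (A ∖ D) ∪ D.

Only the reverse inclusion holds.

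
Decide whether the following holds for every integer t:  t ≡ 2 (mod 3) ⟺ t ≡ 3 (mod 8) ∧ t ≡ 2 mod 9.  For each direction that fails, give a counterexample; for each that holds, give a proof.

The forward direction fails; the converse holds.

(→) This fails: t = 2 gives 2 ≡ 2 (mod 3) but 2 ≡ 2 (mod 8), so the conjunction on the right does not hold.

(←) Conversely, if t ≡ 3 (mod 8) and t ≡ 2 (mod 9), then by the Chinese remainder theorem t ≡ 11 (mod 72). Since 11 ≡ 2 (mod 3) and 3 ∣ 72, we get t ≡ 2 (mod 3).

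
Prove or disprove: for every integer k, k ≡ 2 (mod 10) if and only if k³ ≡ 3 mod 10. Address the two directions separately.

Neither implication holds.

(⟹) This fails: take k = 2. Then 2 ≡ 2 (mod 10), but 2³ = 8 ≡ 8 (mod 10), not 3.

(⟸) This fails: take k = 7. Then 7³ = 343 ≡ 3 (mod 10), yet 7 ≡ 7 (mod 10), not 2.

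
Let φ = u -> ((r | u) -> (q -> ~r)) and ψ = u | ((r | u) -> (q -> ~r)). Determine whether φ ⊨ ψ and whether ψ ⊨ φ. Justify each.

Neither direction holds.

(→) This fails. Under r = T, u = F, q = T, the left side is true but the right side is false.

(←) This fails. Under r = T, u = T, q = T, the left side is false but the right side is true.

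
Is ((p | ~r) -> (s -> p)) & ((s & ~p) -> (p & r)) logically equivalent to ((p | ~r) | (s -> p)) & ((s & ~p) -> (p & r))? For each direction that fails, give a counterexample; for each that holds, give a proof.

[⇐] Assume the antecedent. If p is true, the consequent reduces to true regardless of the other variables. If p is false, the antecedent forces (r = F, p = F, s = F) or (r = T, p = F, s = F), and the consequent holds there. Either way the consequent holds.

[⇒] Assume the antecedent. If p is true, the consequent reduces to true regardless of the other variables. If p is false, the antecedent forces (r = F, p = F, s = F) or (r = T, p = F, s = F), and the consequent holds there. Either way the consequent holds.

The biconditional holds.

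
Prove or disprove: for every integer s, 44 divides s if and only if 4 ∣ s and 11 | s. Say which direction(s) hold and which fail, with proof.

Forward direction. If 44 ∣ s, write s = 44q. Since 44 = 11·4, s = 4·(11q), so 4 ∣ s; and since 44 = 4·11, s = 11·(4q), so 11 ∣ s.

Converse. Suppose 4 ∣ s and 11 ∣ s. Any common multiple of 4 and 11 is a multiple of their lcm; here gcd(4, 11) = 1, so lcm(4, 11) = 4·11 = 44, so 44 ∣ s.

The biconditional holds.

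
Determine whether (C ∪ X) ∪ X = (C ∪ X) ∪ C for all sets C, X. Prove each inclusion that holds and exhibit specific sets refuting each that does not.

(⟸) Let x ∈ (C ∪ X) ∪ C. Then either x ∈ C and x ∉ X; or x ∈ X and x ∉ C; or x ∈ C ∩ X. In each case x ∈ (C ∪ X) ∪ X, so (C ∪ X) ∪ C ⊆ (C ∪ X) ∪ X.

(⟹) Let x ∈ (C ∪ X) ∪ X. Then either x ∈ C and x ∉ X; or x ∈ X and x ∉ C; or x ∈ C ∩ X. In each case x ∈ (C ∪ X) ∪ C, so (C ∪ X) ∪ X ⊆ (C ∪ X) ∪ C.

The two sets are equal.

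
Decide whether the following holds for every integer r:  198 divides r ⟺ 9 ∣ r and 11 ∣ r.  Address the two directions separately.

Only the forward direction holds.

(←) This fails: take r = 99. Both 9 ∣ 99 and 11 ∣ 99, yet 99 is not a multiple of 198 (since 99 = 0·198 + 99), so 198 ∤ 99.

(→) If 198 ∣ r, write r = 198q. Since 198 = 22·9, r = 9·(22q), so 9 ∣ r; and since 198 = 18·11, r = 11·(18q), so 11 ∣ r.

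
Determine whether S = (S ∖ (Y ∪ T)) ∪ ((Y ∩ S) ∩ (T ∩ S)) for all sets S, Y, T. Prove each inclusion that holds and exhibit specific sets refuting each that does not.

The sets are not equal: only the reverse inclusion holds.

(⊆) This inclusion fails. Take S = {1}, Y = {1}, T = ∅; then 1 ∈ S but 1 ∉ (S ∖ (Y ∪ T)) ∪ ((Y ∩ S) ∩ (T ∩ S)).

(⊇) Let x ∈ (S ∖ (Y ∪ T)) ∪ ((Y ∩ S) ∩ (T ∩ S)). Then either x ∈ S and x ∉ Y, T; or x ∈ S ∩ Y ∩ T. In each case x ∈ S, so (S ∖ (Y ∪ T)) ∪ ((Y ∩ S) ∩ (T ∩ S)) ⊆ S.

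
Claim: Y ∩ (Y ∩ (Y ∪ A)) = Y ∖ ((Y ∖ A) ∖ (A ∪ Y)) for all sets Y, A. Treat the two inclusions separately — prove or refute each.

Forward inclusion. Let x ∈ Y ∩ (Y ∩ (Y ∪ A)). Then either x ∈ Y and x ∉ A; or x ∈ Y ∩ A. In each case x ∈ Y ∖ ((Y ∖ A) ∖ (A ∪ Y)), so Y ∩ (Y ∩ (Y ∪ A)) ⊆ Y ∖ ((Y ∖ A) ∖ (A ∪ Y)).

Reverse inclusion. Let x ∈ Y ∖ ((Y ∖ A) ∖ (A ∪ Y)). Then either x ∈ Y and x ∉ A; or x ∈ Y ∩ A. In each case x ∈ Y ∩ (Y ∩ (Y ∪ A)), so Y ∖ ((Y ∖ A) ∖ (A ∪ Y)) ⊆ Y ∩ (Y ∩ (Y ∪ A)).

Both inclusions hold; the sets are equal.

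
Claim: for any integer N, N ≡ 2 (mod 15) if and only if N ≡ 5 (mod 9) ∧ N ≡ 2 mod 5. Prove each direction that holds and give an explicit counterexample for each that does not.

(⇒) This fails: N = 17 gives 17 ≡ 2 (mod 15) but 17 ≡ 8 (mod 9), so the conjunction on the right does not hold.

(⇐) Conversely, if N ≡ 5 (mod 9) and N ≡ 2 (mod 5), then by the Chinese remainder theorem N ≡ 32 (mod 45). Since 32 ≡ 2 (mod 15) and 15 ∣ 45, we get N ≡ 2 (mod 15).

The forward direction fails; the converse holds.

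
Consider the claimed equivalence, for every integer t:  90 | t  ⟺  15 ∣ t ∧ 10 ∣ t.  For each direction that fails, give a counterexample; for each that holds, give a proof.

(→) If 90 ∣ t, write t = 90q. Since 90 = 6·15, t = 15·(6q), so 15 ∣ t; and since 90 = 9·10, t = 10·(9q), so 10 ∣ t.

(←) This fails: take t = 30. Both 15 ∣ 30 and 10 ∣ 30, yet 30 is not a multiple of 90 (since 30 = 0·90 + 30), so 90 ∤ 30.

The forward direction holds; the converse fails.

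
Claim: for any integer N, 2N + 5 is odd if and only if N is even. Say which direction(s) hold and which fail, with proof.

Only the reverse direction holds.

(⟸) Suppose N is even. Since 2 is even, 2N is even for every N, so 2N + 5 has the same parity as 5, which is odd. Hence 2N + 5 is odd.

(⟹) This fails: take N = 7. Then 2N + 5 = 19, which is odd, yet N = 7 is odd, not even.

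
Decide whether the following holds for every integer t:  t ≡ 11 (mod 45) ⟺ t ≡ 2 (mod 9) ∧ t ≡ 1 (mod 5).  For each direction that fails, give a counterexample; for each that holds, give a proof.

(→) Suppose t ≡ 11 (mod 45); write t = 45j + 11. Since 9 ∣ 45, reducing mod 9 gives t ≡ 11 ≡ 2 (mod 9); since 5 ∣ 45, reducing mod 5 gives t ≡ 11 ≡ 1 (mod 5).

(←) Conversely, if t ≡ 2 (mod 9) and t ≡ 1 (mod 5), then by the Chinese remainder theorem t ≡ 11 (mod 45). This is exactly t ≡ 11 (mod 45).

The biconditional holds.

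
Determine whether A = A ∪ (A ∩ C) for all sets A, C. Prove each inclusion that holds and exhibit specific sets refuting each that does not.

The two sets are equal.

(⟹) Let x ∈ A. Then either x ∈ A and x ∉ C; or x ∈ A ∩ C. In each case x ∈ A ∪ (A ∩ C), so A ⊆ A ∪ (A ∩ C).

(⟸) Let x ∈ A ∪ (A ∩ C). Then either x ∈ A and x ∉ C; or x ∈ A ∩ C. In each case x ∈ A, so A ∪ (A ∩ C) ⊆ A.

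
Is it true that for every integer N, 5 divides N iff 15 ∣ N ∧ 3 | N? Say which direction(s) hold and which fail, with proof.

The forward direction fails; the converse holds.

[⇒] This fails: take N = 5. Certainly 5 ∣ 5, but 15 ∤ 5.

[⇐] Suppose 15 ∣ N and 3 ∣ N. Any common multiple of 15 and 3 is a multiple of their lcm; here lcm(15, 3) = 15·3/gcd(15, 3) = 45/3 = 15, so 15 ∣ N. Since 5 ∣ 15, it follows that 5 ∣ N.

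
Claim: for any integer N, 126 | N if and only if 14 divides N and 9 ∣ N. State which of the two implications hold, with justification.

(→) If 126 ∣ N, write N = 126q. Since 126 = 9·14, N = 14·(9q), so 14 ∣ N; and since 126 = 14·9, N = 9·(14q), so 9 ∣ N.

(←) Suppose 14 ∣ N and 9 ∣ N. Any common multiple of 14 and 9 is a multiple of their lcm; here gcd(14, 9) = 1, so lcm(14, 9) = 14·9 = 126, so 126 ∣ N.

The biconditional holds.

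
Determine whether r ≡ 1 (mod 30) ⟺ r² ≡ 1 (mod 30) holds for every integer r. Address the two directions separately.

The forward direction holds; the converse fails.

[⇒] Suppose r ≡ 1 (mod 30). Write r = 30j + 1. Then (30j + 1)² = 900j² + 60j + 1 = 30(30j² + 2j) + 1, so r² ≡ 1 (mod 30).

[⇐] This fails: take r = 11. Then 11² = 121 ≡ 1 (mod 30), yet 11 ≡ 11 (mod 30), not 1.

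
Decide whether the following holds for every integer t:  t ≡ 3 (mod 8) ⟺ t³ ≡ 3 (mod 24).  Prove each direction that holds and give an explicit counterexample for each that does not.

(⇒) fails; (⇐) holds.

(⇒) This fails: take t = 11. Then 11 ≡ 3 (mod 8), but 11³ = 1331 ≡ 11 (mod 24), not 3.

(⇐) Conversely, the residues r modulo 24 with r³ ≡ 3 (mod 24) are exactly {3}, and each is ≡ 3 (mod 8).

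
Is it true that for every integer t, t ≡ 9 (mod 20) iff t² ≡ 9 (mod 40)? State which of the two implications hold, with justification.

(⟹) This fails: take t = 9. Then 9 ≡ 9 (mod 20), but 9² = 81 ≡ 1 (mod 40), not 9.

(⟸) This fails: take t = 3. Then 3² = 9 ≡ 9 (mod 40), yet 3 ≡ 3 (mod 20), not 9.

Neither direction holds.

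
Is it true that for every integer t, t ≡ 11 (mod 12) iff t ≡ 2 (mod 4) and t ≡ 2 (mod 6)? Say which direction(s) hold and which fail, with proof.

Neither direction holds.

(⟹) This fails: t = 11 gives 11 ≡ 11 (mod 12) but 11 ≡ 3 (mod 4), so the conjunction on the right does not hold.

(⟸) This fails: t = 2 satisfies both congruences on the right (2 ≡ 2 mod 4 and 2 ≡ 2 mod 6) yet 2 ≡ 2 (mod 12), not 11.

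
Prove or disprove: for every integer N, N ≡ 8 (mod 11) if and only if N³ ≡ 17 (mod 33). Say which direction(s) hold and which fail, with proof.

(⇒) This fails: take N = 19. Then 19 ≡ 8 (mod 11), but 19³ = 6859 ≡ 28 (mod 33), not 17.

(⇐) Conversely, the residues r modulo 33 with r³ ≡ 17 (mod 33) are exactly {8}, and each is ≡ 8 (mod 11).

Not equivalent: only (⇐) holds.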